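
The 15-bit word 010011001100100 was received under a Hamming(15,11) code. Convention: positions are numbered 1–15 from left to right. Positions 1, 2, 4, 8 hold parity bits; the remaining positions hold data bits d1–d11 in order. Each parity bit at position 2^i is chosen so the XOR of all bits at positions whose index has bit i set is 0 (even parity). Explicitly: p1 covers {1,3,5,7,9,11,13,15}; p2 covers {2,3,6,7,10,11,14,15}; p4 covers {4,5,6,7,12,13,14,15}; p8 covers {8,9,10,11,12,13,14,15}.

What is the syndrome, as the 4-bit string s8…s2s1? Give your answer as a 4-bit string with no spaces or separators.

1111

s1 (pos 1,3,5,7,9,11,13,15): 0⊕0⊕1⊕0⊕1⊕0⊕1⊕0 = 1
s2 (pos 2,3,6,7,10,11,14,15): 1⊕0⊕1⊕0⊕1⊕0⊕0⊕0 = 1
s4 (pos 4,5,6,7,12,13,14,15): 0⊕1⊕1⊕0⊕0⊕1⊕0⊕0 = 1
s8 (pos 8,9,10,11,12,13,14,15): 0⊕1⊕1⊕0⊕0⊕1⊕0⊕0 = 1
Syndrome s8…s1 = 1111 → error at position 15.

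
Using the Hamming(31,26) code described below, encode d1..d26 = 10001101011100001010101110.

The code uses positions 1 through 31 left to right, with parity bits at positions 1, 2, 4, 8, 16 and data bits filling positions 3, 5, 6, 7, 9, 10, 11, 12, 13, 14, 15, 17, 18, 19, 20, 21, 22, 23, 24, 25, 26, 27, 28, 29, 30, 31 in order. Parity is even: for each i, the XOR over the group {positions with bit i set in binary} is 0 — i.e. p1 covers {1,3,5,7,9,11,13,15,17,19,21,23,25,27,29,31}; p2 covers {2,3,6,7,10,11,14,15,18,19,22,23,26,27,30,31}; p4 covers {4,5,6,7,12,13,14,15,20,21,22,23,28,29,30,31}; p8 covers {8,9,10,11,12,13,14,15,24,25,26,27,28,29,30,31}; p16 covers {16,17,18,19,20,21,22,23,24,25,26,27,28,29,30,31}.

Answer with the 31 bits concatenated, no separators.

Place data at non-parity positions: p1 p2 1 p4 0 0 0 p8 1 1 0 1 0 1 1 p16 1 0 0 0 0 1 0 1 0 1 0 1 1 1 0
p1 (pos 1,3,5,7,9,11,13,15,17,19,21,23,25,27,29,31): XOR of data positions = 1⊕0⊕0⊕1⊕0⊕0⊕1⊕1⊕0⊕0⊕0⊕0⊕0⊕1⊕0 = 1
p2 (pos 2,3,6,7,10,11,14,15,18,19,22,23,26,27,30,31): XOR of data positions = 1⊕0⊕0⊕1⊕0⊕1⊕1⊕0⊕0⊕1⊕0⊕1⊕0⊕1⊕0 = 1
p4 (pos 4,5,6,7,12,13,14,15,20,21,22,23,28,29,30,31): XOR of data positions = 0⊕0⊕0⊕1⊕0⊕1⊕1⊕0⊕0⊕1⊕0⊕1⊕1⊕1⊕0 = 1
p8 (pos 8,9,10,11,12,13,14,15,24,25,26,27,28,29,30,31): XOR of data positions = 1⊕1⊕0⊕1⊕0⊕1⊕1⊕1⊕0⊕1⊕0⊕1⊕1⊕1⊕0 = 0
p16 (pos 16,17,18,19,20,21,22,23,24,25,26,27,28,29,30,31): XOR of data positions = 1⊕0⊕0⊕0⊕0⊕1⊕0⊕1⊕0⊕1⊕0⊕1⊕1⊕1⊕0 = 1
Codeword: 1111000011010111100001010101110

1111000011010111100001010101110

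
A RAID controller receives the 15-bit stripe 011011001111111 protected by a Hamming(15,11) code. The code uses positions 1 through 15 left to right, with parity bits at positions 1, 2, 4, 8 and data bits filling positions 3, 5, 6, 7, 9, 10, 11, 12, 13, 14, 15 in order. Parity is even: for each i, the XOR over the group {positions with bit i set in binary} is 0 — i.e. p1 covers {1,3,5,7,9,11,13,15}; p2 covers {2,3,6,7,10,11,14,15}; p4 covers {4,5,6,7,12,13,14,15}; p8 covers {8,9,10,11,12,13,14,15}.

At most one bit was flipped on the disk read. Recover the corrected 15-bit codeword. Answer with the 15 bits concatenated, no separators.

011011001011111

s1 (pos 1,3,5,7,9,11,13,15): 0⊕1⊕1⊕0⊕1⊕1⊕1⊕1 = 0
s2 (pos 2,3,6,7,10,11,14,15): 1⊕1⊕1⊕0⊕1⊕1⊕1⊕1 = 1
s4 (pos 4,5,6,7,12,13,14,15): 0⊕1⊕1⊕0⊕1⊕1⊕1⊕1 = 0
s8 (pos 8,9,10,11,12,13,14,15): 0⊕1⊕1⊕1⊕1⊕1⊕1⊕1 = 1
Syndrome s8…s1 = 1010 → error at position 10.
Flip position 10: 011011001111111 → 011011001011111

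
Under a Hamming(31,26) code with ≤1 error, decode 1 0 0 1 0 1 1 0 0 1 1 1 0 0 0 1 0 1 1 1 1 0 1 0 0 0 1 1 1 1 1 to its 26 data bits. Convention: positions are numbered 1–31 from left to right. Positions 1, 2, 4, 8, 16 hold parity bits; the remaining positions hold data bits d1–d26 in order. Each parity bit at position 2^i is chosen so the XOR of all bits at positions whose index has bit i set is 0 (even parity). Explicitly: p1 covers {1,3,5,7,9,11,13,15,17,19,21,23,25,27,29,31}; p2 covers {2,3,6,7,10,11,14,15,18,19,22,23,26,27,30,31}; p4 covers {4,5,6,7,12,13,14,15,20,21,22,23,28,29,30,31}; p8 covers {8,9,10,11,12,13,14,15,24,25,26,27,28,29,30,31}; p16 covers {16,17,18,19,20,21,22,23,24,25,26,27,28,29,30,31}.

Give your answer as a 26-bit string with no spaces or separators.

00110111000011100100011111

s1 (pos 1,3,5,7,9,11,13,15,17,19,21,23,25,27,29,31): 1⊕0⊕0⊕1⊕0⊕1⊕0⊕0⊕0⊕1⊕1⊕1⊕0⊕1⊕1⊕1 = 1
s2 (pos 2,3,6,7,10,11,14,15,18,19,22,23,26,27,30,31): 0⊕0⊕1⊕1⊕1⊕1⊕0⊕0⊕1⊕1⊕0⊕1⊕0⊕1⊕1⊕1 = 0
s4 (pos 4,5,6,7,12,13,14,15,20,21,22,23,28,29,30,31): 1⊕0⊕1⊕1⊕1⊕0⊕0⊕0⊕1⊕1⊕0⊕1⊕1⊕1⊕1⊕1 = 1
s8 (pos 8,9,10,11,12,13,14,15,24,25,26,27,28,29,30,31): 0⊕0⊕1⊕1⊕1⊕0⊕0⊕0⊕0⊕0⊕0⊕1⊕1⊕1⊕1⊕1 = 0
s16 (pos 16,17,18,19,20,21,22,23,24,25,26,27,28,29,30,31): 1⊕0⊕1⊕1⊕1⊕1⊕0⊕1⊕0⊕0⊕0⊕1⊕1⊕1⊕1⊕1 = 1
Syndrome s16…s1 = 10101 → error at position 21.
Flip position 21: 1001011001110001011110100011111 → 1001011001110001011100100011111
Read data bits from positions 3,5,6,7,9,10,11,12,13,14,15,17,18,19,20,21,22,23,24,25,26,27,28,29,30,31: 00110111000011100100011111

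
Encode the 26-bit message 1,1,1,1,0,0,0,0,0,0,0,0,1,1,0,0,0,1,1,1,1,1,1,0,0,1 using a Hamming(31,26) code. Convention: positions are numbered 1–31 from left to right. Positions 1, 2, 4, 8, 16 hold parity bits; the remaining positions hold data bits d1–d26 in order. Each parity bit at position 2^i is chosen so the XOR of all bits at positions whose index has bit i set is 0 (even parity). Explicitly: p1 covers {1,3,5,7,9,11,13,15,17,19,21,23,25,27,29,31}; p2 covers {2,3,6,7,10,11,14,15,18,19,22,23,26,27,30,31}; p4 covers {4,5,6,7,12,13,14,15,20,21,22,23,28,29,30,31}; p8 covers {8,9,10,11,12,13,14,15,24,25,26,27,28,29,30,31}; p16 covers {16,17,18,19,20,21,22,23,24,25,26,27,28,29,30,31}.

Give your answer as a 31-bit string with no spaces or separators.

Place data at non-parity positions: p1 p2 1 p4 1 1 1 p8 0 0 0 0 0 0 0 p16 0 1 1 0 0 0 1 1 1 1 1 1 0 0 1
p1 (pos 1,3,5,7,9,11,13,15,17,19,21,23,25,27,29,31): XOR of data positions = 1⊕1⊕1⊕0⊕0⊕0⊕0⊕0⊕1⊕0⊕1⊕1⊕1⊕0⊕1 = 0
p2 (pos 2,3,6,7,10,11,14,15,18,19,22,23,26,27,30,31): XOR of data positions = 1⊕1⊕1⊕0⊕0⊕0⊕0⊕1⊕1⊕0⊕1⊕1⊕1⊕0⊕1 = 1
p4 (pos 4,5,6,7,12,13,14,15,20,21,22,23,28,29,30,31): XOR of data positions = 1⊕1⊕1⊕0⊕0⊕0⊕0⊕0⊕0⊕0⊕1⊕1⊕0⊕0⊕1 = 0
p8 (pos 8,9,10,11,12,13,14,15,24,25,26,27,28,29,30,31): XOR of data positions = 0⊕0⊕0⊕0⊕0⊕0⊕0⊕1⊕1⊕1⊕1⊕1⊕0⊕0⊕1 = 0
p16 (pos 16,17,18,19,20,21,22,23,24,25,26,27,28,29,30,31): XOR of data positions = 0⊕1⊕1⊕0⊕0⊕0⊕1⊕1⊕1⊕1⊕1⊕1⊕0⊕0⊕1 = 1
Codeword: 0110111000000001011000111111001

0110111000000001011000111111001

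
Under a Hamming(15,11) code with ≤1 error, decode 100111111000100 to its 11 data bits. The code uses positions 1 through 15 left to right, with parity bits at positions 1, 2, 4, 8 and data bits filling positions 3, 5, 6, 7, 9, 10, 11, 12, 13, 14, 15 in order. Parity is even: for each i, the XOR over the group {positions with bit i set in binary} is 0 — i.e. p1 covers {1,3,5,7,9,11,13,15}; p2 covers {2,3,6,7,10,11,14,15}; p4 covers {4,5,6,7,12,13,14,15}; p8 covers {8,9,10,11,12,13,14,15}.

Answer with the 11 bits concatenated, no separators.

01111000000

s1 (pos 1,3,5,7,9,11,13,15): 1⊕0⊕1⊕1⊕1⊕0⊕1⊕0 = 1
s2 (pos 2,3,6,7,10,11,14,15): 0⊕0⊕1⊕1⊕0⊕0⊕0⊕0 = 0
s4 (pos 4,5,6,7,12,13,14,15): 1⊕1⊕1⊕1⊕0⊕1⊕0⊕0 = 1
s8 (pos 8,9,10,11,12,13,14,15): 1⊕1⊕0⊕0⊕0⊕1⊕0⊕0 = 1
Syndrome s8…s1 = 1101 → error at position 13.
Flip position 13: 100111111000100 → 100111111000000
Read data bits from positions 3,5,6,7,9,10,11,12,13,14,15: 01111000000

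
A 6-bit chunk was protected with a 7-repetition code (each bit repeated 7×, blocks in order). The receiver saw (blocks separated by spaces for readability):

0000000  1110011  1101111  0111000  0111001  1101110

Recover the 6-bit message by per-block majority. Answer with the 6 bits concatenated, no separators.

011011

Block 1 (0000000): 0 ones → 0
Block 2 (1110011): 5 ones → 1
Block 3 (1101111): 6 ones → 1
Block 4 (0111000): 3 ones → 0
Block 5 (0111001): 4 ones → 1
Block 6 (1101110): 5 ones → 1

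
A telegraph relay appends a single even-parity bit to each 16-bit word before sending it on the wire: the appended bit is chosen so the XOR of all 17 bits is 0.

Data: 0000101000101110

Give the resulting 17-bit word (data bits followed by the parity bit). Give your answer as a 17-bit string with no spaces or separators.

00001010001011100

XOR of the 16 data bits: 0⊕0⊕0⊕0⊕1⊕0⊕1⊕0⊕0⊕0⊕1⊕0⊕1⊕1⊕1⊕0 = 0
Parity bit = 0 (so all 17 bits XOR to 0).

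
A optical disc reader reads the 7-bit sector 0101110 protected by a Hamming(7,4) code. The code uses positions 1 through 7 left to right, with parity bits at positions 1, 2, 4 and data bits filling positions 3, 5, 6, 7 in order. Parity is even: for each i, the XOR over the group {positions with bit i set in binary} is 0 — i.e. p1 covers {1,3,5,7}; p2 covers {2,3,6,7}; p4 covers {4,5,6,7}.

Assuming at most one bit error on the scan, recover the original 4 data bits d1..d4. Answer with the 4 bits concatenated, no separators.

s1 (pos 1,3,5,7): 0⊕0⊕1⊕0 = 1
s2 (pos 2,3,6,7): 1⊕0⊕1⊕0 = 0
s4 (pos 4,5,6,7): 1⊕1⊕1⊕0 = 1
Syndrome s4…s1 = 101 → error at position 5.
Flip position 5: 0101110 → 0101010
Read data bits from positions 3,5,6,7: 0010

0010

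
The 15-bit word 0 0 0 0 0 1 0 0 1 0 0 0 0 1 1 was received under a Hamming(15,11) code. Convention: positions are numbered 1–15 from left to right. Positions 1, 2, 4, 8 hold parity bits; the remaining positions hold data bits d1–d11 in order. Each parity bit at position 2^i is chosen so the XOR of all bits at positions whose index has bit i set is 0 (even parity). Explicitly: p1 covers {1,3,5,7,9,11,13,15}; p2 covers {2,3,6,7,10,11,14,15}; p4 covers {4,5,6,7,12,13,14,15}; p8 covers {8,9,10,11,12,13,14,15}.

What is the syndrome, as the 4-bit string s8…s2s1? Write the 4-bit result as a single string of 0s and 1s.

s1 (pos 1,3,5,7,9,11,13,15): 0⊕0⊕0⊕0⊕1⊕0⊕0⊕1 = 0
s2 (pos 2,3,6,7,10,11,14,15): 0⊕0⊕1⊕0⊕0⊕0⊕1⊕1 = 1
s4 (pos 4,5,6,7,12,13,14,15): 0⊕0⊕1⊕0⊕0⊕0⊕1⊕1 = 1
s8 (pos 8,9,10,11,12,13,14,15): 0⊕1⊕0⊕0⊕0⊕0⊕1⊕1 = 1
Syndrome s8…s1 = 1110 → error at position 14.

1110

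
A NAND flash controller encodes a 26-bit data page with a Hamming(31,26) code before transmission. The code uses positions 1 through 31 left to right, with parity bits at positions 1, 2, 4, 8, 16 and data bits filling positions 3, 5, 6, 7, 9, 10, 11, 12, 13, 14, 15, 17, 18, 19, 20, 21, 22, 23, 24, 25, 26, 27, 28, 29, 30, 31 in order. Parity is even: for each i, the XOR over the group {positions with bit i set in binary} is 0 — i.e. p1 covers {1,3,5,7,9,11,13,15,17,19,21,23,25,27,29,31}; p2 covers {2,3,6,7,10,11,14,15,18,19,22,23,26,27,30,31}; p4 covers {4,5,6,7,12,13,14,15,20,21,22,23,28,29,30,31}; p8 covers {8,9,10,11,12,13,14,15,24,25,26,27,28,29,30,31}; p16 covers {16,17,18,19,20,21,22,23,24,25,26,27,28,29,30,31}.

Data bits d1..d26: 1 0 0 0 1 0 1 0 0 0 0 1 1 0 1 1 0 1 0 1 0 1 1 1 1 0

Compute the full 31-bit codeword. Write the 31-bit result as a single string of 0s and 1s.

1010000110100000110110101011110

Place data at non-parity positions: p1 p2 1 p4 0 0 0 p8 1 0 1 0 0 0 0 p16 1 1 0 1 1 0 1 0 1 0 1 1 1 1 0
p1 (pos 1,3,5,7,9,11,13,15,17,19,21,23,25,27,29,31): XOR of data positions = 1⊕0⊕0⊕1⊕1⊕0⊕0⊕1⊕0⊕1⊕1⊕1⊕1⊕1⊕0 = 1
p2 (pos 2,3,6,7,10,11,14,15,18,19,22,23,26,27,30,31): XOR of data positions = 1⊕0⊕0⊕0⊕1⊕0⊕0⊕1⊕0⊕0⊕1⊕0⊕1⊕1⊕0 = 0
p4 (pos 4,5,6,7,12,13,14,15,20,21,22,23,28,29,30,31): XOR of data positions = 0⊕0⊕0⊕0⊕0⊕0⊕0⊕1⊕1⊕0⊕1⊕1⊕1⊕1⊕0 = 0
p8 (pos 8,9,10,11,12,13,14,15,24,25,26,27,28,29,30,31): XOR of data positions = 1⊕0⊕1⊕0⊕0⊕0⊕0⊕0⊕1⊕0⊕1⊕1⊕1⊕1⊕0 = 1
p16 (pos 16,17,18,19,20,21,22,23,24,25,26,27,28,29,30,31): XOR of data positions = 1⊕1⊕0⊕1⊕1⊕0⊕1⊕0⊕1⊕0⊕1⊕1⊕1⊕1⊕0 = 0
Codeword: 1010000110100000110110101011110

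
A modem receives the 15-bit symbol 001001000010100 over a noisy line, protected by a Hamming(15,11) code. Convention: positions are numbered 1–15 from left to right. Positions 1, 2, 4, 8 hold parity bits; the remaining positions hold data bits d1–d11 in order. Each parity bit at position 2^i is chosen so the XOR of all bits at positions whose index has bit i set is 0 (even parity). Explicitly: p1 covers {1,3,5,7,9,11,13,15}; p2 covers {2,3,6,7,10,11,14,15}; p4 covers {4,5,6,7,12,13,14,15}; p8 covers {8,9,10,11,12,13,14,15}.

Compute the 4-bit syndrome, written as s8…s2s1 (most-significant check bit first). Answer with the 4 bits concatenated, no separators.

s1 (pos 1,3,5,7,9,11,13,15): 0⊕1⊕0⊕0⊕0⊕1⊕1⊕0 = 1
s2 (pos 2,3,6,7,10,11,14,15): 0⊕1⊕1⊕0⊕0⊕1⊕0⊕0 = 1
s4 (pos 4,5,6,7,12,13,14,15): 0⊕0⊕1⊕0⊕0⊕1⊕0⊕0 = 0
s8 (pos 8,9,10,11,12,13,14,15): 0⊕0⊕0⊕1⊕0⊕1⊕0⊕0 = 0
Syndrome s8…s1 = 0011 → error at position 3.

0011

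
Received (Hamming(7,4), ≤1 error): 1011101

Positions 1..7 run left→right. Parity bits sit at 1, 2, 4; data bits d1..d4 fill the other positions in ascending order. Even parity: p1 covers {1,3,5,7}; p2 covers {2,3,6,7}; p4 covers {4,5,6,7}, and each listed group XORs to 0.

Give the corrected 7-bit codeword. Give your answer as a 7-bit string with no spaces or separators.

s1 (pos 1,3,5,7): 1⊕1⊕1⊕1 = 0
s2 (pos 2,3,6,7): 0⊕1⊕0⊕1 = 0
s4 (pos 4,5,6,7): 1⊕1⊕0⊕1 = 1
Syndrome s4…s1 = 100 → error at position 4.
Flip position 4: 1011101 → 1010101

1010101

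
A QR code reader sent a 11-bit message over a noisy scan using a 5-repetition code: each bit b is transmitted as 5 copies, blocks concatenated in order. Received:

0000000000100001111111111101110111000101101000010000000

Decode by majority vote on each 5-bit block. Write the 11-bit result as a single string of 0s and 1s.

00011110000

Block 1 (00000): 0 ones → 0
Block 2 (00000): 0 ones → 0
Block 3 (10000): 1 one → 0
Block 4 (11111): 5 ones → 1
Block 5 (11111): 5 ones → 1
Block 6 (10111): 4 ones → 1
Block 7 (01110): 3 ones → 1
Block 8 (00101): 2 ones → 0
Block 9 (10100): 2 ones → 0
Block 10 (00100): 1 one → 0
Block 11 (00000): 0 ones → 0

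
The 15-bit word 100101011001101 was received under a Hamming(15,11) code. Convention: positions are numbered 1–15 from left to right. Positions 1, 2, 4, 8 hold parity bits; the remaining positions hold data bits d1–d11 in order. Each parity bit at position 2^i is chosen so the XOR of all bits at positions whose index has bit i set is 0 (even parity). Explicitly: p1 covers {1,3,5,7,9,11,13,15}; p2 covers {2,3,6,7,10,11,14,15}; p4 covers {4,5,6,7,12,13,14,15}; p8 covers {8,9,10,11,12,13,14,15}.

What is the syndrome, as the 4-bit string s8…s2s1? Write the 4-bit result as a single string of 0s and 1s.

s1 (pos 1,3,5,7,9,11,13,15): 1⊕0⊕0⊕0⊕1⊕0⊕1⊕1 = 0
s2 (pos 2,3,6,7,10,11,14,15): 0⊕0⊕1⊕0⊕0⊕0⊕0⊕1 = 0
s4 (pos 4,5,6,7,12,13,14,15): 1⊕0⊕1⊕0⊕1⊕1⊕0⊕1 = 1
s8 (pos 8,9,10,11,12,13,14,15): 1⊕1⊕0⊕0⊕1⊕1⊕0⊕1 = 1
Syndrome s8…s1 = 1100 → error at position 12.

1100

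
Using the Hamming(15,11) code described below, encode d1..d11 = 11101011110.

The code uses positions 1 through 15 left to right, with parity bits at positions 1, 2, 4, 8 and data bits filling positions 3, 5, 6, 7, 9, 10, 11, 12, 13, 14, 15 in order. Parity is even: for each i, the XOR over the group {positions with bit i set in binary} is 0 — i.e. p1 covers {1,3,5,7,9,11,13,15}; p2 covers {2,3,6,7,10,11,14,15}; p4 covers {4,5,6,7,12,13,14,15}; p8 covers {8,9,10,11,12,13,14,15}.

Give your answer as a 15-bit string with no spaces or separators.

Place data at non-parity positions: p1 p2 1 p4 1 1 0 p8 1 0 1 1 1 1 0
p1 (pos 1,3,5,7,9,11,13,15): XOR of data positions = 1⊕1⊕0⊕1⊕1⊕1⊕0 = 1
p2 (pos 2,3,6,7,10,11,14,15): XOR of data positions = 1⊕1⊕0⊕0⊕1⊕1⊕0 = 0
p4 (pos 4,5,6,7,12,13,14,15): XOR of data positions = 1⊕1⊕0⊕1⊕1⊕1⊕0 = 1
p8 (pos 8,9,10,11,12,13,14,15): XOR of data positions = 1⊕0⊕1⊕1⊕1⊕1⊕0 = 1
Codeword: 101111011011110

101111011011110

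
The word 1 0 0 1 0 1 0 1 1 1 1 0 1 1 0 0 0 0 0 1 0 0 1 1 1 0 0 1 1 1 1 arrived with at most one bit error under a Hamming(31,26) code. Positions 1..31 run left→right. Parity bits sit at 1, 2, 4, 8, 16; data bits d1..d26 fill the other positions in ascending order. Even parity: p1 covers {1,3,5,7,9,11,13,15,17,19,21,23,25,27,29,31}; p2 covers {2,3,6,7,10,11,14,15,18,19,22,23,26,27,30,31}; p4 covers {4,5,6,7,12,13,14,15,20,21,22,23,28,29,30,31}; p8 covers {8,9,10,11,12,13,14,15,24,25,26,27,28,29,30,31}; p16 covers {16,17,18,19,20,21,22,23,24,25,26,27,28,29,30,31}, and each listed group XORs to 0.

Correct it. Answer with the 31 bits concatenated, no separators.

s1 (pos 1,3,5,7,9,11,13,15,17,19,21,23,25,27,29,31): 1⊕0⊕0⊕0⊕1⊕1⊕1⊕0⊕0⊕0⊕0⊕1⊕1⊕0⊕1⊕1 = 0
s2 (pos 2,3,6,7,10,11,14,15,18,19,22,23,26,27,30,31): 0⊕0⊕1⊕0⊕1⊕1⊕1⊕0⊕0⊕0⊕0⊕1⊕0⊕0⊕1⊕1 = 1
s4 (pos 4,5,6,7,12,13,14,15,20,21,22,23,28,29,30,31): 1⊕0⊕1⊕0⊕0⊕1⊕1⊕0⊕1⊕0⊕0⊕1⊕1⊕1⊕1⊕1 = 0
s8 (pos 8,9,10,11,12,13,14,15,24,25,26,27,28,29,30,31): 1⊕1⊕1⊕1⊕0⊕1⊕1⊕0⊕1⊕1⊕0⊕0⊕1⊕1⊕1⊕1 = 0
s16 (pos 16,17,18,19,20,21,22,23,24,25,26,27,28,29,30,31): 0⊕0⊕0⊕0⊕1⊕0⊕0⊕1⊕1⊕1⊕0⊕0⊕1⊕1⊕1⊕1 = 0
Syndrome s16…s1 = 00010 → error at position 2.
Flip position 2: 1001010111101100000100111001111 → 1101010111101100000100111001111

1101010111101100000100111001111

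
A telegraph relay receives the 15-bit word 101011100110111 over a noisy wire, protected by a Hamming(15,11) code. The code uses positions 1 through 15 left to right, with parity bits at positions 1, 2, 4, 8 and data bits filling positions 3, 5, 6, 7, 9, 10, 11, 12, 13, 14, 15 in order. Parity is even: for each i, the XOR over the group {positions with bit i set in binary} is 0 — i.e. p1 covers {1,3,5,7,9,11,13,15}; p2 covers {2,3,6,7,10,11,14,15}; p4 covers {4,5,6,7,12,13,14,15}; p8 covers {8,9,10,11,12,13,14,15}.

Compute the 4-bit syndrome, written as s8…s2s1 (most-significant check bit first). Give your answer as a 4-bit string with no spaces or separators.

1011

s1 (pos 1,3,5,7,9,11,13,15): 1⊕1⊕1⊕1⊕0⊕1⊕1⊕1 = 1
s2 (pos 2,3,6,7,10,11,14,15): 0⊕1⊕1⊕1⊕1⊕1⊕1⊕1 = 1
s4 (pos 4,5,6,7,12,13,14,15): 0⊕1⊕1⊕1⊕0⊕1⊕1⊕1 = 0
s8 (pos 8,9,10,11,12,13,14,15): 0⊕0⊕1⊕1⊕0⊕1⊕1⊕1 = 1
Syndrome s8…s1 = 1011 → error at position 11.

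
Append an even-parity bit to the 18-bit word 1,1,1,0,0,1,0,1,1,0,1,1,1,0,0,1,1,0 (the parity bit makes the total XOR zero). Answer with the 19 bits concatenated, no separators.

1110010110111001101

XOR of the 18 data bits: 1⊕1⊕1⊕0⊕0⊕1⊕0⊕1⊕1⊕0⊕1⊕1⊕1⊕0⊕0⊕1⊕1⊕0 = 1
Parity bit = 1 (so all 19 bits XOR to 0).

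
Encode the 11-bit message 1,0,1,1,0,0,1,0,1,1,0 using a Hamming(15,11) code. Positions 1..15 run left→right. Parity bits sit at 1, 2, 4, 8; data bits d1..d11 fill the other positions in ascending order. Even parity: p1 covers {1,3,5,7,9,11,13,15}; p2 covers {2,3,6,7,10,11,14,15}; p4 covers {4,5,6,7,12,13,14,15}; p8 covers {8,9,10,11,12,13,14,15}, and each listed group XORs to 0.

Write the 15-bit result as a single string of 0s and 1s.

Place data at non-parity positions: p1 p2 1 p4 0 1 1 p8 0 0 1 0 1 1 0
p1 (pos 1,3,5,7,9,11,13,15): XOR of data positions = 1⊕0⊕1⊕0⊕1⊕1⊕0 = 0
p2 (pos 2,3,6,7,10,11,14,15): XOR of data positions = 1⊕1⊕1⊕0⊕1⊕1⊕0 = 1
p4 (pos 4,5,6,7,12,13,14,15): XOR of data positions = 0⊕1⊕1⊕0⊕1⊕1⊕0 = 0
p8 (pos 8,9,10,11,12,13,14,15): XOR of data positions = 0⊕0⊕1⊕0⊕1⊕1⊕0 = 1
Codeword: 011001110010110

011001110010110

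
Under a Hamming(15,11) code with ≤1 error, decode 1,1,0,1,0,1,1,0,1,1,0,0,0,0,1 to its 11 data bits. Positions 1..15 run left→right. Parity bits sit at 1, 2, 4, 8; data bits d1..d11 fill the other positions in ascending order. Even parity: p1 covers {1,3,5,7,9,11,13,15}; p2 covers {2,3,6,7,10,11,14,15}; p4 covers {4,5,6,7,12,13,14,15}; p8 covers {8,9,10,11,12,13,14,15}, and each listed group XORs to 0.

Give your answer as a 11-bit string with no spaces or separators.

00111000001

s1 (pos 1,3,5,7,9,11,13,15): 1⊕0⊕0⊕1⊕1⊕0⊕0⊕1 = 0
s2 (pos 2,3,6,7,10,11,14,15): 1⊕0⊕1⊕1⊕1⊕0⊕0⊕1 = 1
s4 (pos 4,5,6,7,12,13,14,15): 1⊕0⊕1⊕1⊕0⊕0⊕0⊕1 = 0
s8 (pos 8,9,10,11,12,13,14,15): 0⊕1⊕1⊕0⊕0⊕0⊕0⊕1 = 1
Syndrome s8…s1 = 1010 → error at position 10.
Flip position 10: 110101101100001 → 110101101000001
Read data bits from positions 3,5,6,7,9,10,11,12,13,14,15: 00111000001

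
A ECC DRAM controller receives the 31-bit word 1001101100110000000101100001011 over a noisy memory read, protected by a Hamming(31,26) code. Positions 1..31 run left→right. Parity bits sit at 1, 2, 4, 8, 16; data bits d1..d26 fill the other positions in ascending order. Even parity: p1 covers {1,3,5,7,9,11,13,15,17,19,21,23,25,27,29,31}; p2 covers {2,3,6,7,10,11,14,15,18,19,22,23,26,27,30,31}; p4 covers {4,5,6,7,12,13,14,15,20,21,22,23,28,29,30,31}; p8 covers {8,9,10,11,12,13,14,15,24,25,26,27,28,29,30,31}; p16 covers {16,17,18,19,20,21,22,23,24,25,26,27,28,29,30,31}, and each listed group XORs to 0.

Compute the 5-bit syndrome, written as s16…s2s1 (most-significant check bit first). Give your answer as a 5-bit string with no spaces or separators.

s1 (pos 1,3,5,7,9,11,13,15,17,19,21,23,25,27,29,31): 1⊕0⊕1⊕1⊕0⊕1⊕0⊕0⊕0⊕0⊕0⊕1⊕0⊕0⊕0⊕1 = 0
s2 (pos 2,3,6,7,10,11,14,15,18,19,22,23,26,27,30,31): 0⊕0⊕0⊕1⊕0⊕1⊕0⊕0⊕0⊕0⊕1⊕1⊕0⊕0⊕1⊕1 = 0
s4 (pos 4,5,6,7,12,13,14,15,20,21,22,23,28,29,30,31): 1⊕1⊕0⊕1⊕1⊕0⊕0⊕0⊕1⊕0⊕1⊕1⊕1⊕0⊕1⊕1 = 0
s8 (pos 8,9,10,11,12,13,14,15,24,25,26,27,28,29,30,31): 1⊕0⊕0⊕1⊕1⊕0⊕0⊕0⊕0⊕0⊕0⊕0⊕1⊕0⊕1⊕1 = 0
s16 (pos 16,17,18,19,20,21,22,23,24,25,26,27,28,29,30,31): 0⊕0⊕0⊕0⊕1⊕0⊕1⊕1⊕0⊕0⊕0⊕0⊕1⊕0⊕1⊕1 = 0
Syndrome s16…s1 = 00000 → no error.

00000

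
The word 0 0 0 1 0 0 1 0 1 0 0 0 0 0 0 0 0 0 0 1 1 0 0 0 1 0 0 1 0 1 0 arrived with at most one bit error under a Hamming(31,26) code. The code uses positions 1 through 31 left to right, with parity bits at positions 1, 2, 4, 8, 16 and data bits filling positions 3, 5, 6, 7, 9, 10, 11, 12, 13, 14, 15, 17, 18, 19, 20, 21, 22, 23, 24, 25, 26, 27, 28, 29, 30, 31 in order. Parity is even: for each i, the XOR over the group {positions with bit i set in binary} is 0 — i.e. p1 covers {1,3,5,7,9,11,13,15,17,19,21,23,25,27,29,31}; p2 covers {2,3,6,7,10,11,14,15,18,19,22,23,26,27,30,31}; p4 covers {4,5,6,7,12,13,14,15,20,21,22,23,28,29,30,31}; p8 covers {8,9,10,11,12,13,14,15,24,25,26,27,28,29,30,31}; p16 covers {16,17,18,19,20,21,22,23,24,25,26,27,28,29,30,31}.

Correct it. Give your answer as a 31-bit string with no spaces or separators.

0001001010000001000110001001010

s1 (pos 1,3,5,7,9,11,13,15,17,19,21,23,25,27,29,31): 0⊕0⊕0⊕1⊕1⊕0⊕0⊕0⊕0⊕0⊕1⊕0⊕1⊕0⊕0⊕0 = 0
s2 (pos 2,3,6,7,10,11,14,15,18,19,22,23,26,27,30,31): 0⊕0⊕0⊕1⊕0⊕0⊕0⊕0⊕0⊕0⊕0⊕0⊕0⊕0⊕1⊕0 = 0
s4 (pos 4,5,6,7,12,13,14,15,20,21,22,23,28,29,30,31): 1⊕0⊕0⊕1⊕0⊕0⊕0⊕0⊕1⊕1⊕0⊕0⊕1⊕0⊕1⊕0 = 0
s8 (pos 8,9,10,11,12,13,14,15,24,25,26,27,28,29,30,31): 0⊕1⊕0⊕0⊕0⊕0⊕0⊕0⊕0⊕1⊕0⊕0⊕1⊕0⊕1⊕0 = 0
s16 (pos 16,17,18,19,20,21,22,23,24,25,26,27,28,29,30,31): 0⊕0⊕0⊕0⊕1⊕1⊕0⊕0⊕0⊕1⊕0⊕0⊕1⊕0⊕1⊕0 = 1
Syndrome s16…s1 = 10000 → error at position 16.
Flip position 16: 0001001010000000000110001001010 → 0001001010000001000110001001010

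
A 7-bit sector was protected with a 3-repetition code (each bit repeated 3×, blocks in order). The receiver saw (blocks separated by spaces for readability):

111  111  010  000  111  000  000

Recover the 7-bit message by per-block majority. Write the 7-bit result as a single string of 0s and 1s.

1100100

Block 1 (111): 3 ones → 1
Block 2 (111): 3 ones → 1
Block 3 (010): 1 one → 0
Block 4 (000): 0 ones → 0
Block 5 (111): 3 ones → 1
Block 6 (000): 0 ones → 0
Block 7 (000): 0 ones → 0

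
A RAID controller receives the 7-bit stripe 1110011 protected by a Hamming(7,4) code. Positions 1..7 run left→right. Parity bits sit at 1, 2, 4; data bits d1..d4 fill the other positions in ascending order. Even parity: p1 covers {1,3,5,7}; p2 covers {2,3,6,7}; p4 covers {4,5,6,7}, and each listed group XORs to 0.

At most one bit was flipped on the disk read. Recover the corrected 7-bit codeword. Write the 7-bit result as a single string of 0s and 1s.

0110011

s1 (pos 1,3,5,7): 1⊕1⊕0⊕1 = 1
s2 (pos 2,3,6,7): 1⊕1⊕1⊕1 = 0
s4 (pos 4,5,6,7): 0⊕0⊕1⊕1 = 0
Syndrome s4…s1 = 001 → error at position 1.
Flip position 1: 1110011 → 0110011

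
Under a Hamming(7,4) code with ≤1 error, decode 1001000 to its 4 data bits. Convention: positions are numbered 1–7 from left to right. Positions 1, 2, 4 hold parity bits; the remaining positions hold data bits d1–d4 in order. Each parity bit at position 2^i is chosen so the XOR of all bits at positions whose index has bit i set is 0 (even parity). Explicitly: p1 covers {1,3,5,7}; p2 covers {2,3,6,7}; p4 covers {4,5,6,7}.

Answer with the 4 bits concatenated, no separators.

s1 (pos 1,3,5,7): 1⊕0⊕0⊕0 = 1
s2 (pos 2,3,6,7): 0⊕0⊕0⊕0 = 0
s4 (pos 4,5,6,7): 1⊕0⊕0⊕0 = 1
Syndrome s4…s1 = 101 → error at position 5.
Flip position 5: 1001000 → 1001100
Read data bits from positions 3,5,6,7: 0100

0100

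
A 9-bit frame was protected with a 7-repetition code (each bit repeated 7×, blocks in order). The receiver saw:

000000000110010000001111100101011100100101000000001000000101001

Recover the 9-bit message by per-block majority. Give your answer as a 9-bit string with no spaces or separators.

Block 1 (0000000): 0 ones → 0
Block 2 (0011001): 3 ones → 0
Block 3 (0000001): 1 one → 0
Block 4 (1111001): 5 ones → 1
Block 5 (0101110): 4 ones → 1
Block 6 (0100101): 3 ones → 0
Block 7 (0000000): 0 ones → 0
Block 8 (0100000): 1 one → 0
Block 9 (0101001): 3 ones → 0

000110000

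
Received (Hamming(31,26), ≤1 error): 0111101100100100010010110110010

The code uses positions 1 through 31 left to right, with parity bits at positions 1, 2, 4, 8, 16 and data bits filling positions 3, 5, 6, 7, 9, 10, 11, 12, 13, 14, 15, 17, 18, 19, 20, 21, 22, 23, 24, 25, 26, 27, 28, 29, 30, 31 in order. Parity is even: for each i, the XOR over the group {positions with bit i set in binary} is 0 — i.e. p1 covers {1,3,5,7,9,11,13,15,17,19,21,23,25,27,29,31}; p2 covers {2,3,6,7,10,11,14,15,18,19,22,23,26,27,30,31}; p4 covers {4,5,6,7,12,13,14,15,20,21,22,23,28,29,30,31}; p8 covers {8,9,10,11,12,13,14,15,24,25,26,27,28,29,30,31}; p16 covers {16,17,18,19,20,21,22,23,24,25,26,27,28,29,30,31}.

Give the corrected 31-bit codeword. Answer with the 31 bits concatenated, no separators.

0111101100100100010010110110110

s1 (pos 1,3,5,7,9,11,13,15,17,19,21,23,25,27,29,31): 0⊕1⊕1⊕1⊕0⊕1⊕0⊕0⊕0⊕0⊕1⊕1⊕0⊕1⊕0⊕0 = 1
s2 (pos 2,3,6,7,10,11,14,15,18,19,22,23,26,27,30,31): 1⊕1⊕0⊕1⊕0⊕1⊕1⊕0⊕1⊕0⊕0⊕1⊕1⊕1⊕1⊕0 = 0
s4 (pos 4,5,6,7,12,13,14,15,20,21,22,23,28,29,30,31): 1⊕1⊕0⊕1⊕0⊕0⊕1⊕0⊕0⊕1⊕0⊕1⊕0⊕0⊕1⊕0 = 1
s8 (pos 8,9,10,11,12,13,14,15,24,25,26,27,28,29,30,31): 1⊕0⊕0⊕1⊕0⊕0⊕1⊕0⊕1⊕0⊕1⊕1⊕0⊕0⊕1⊕0 = 1
s16 (pos 16,17,18,19,20,21,22,23,24,25,26,27,28,29,30,31): 0⊕0⊕1⊕0⊕0⊕1⊕0⊕1⊕1⊕0⊕1⊕1⊕0⊕0⊕1⊕0 = 1
Syndrome s16…s1 = 11101 → error at position 29.
Flip position 29: 0111101100100100010010110110010 → 0111101100100100010010110110110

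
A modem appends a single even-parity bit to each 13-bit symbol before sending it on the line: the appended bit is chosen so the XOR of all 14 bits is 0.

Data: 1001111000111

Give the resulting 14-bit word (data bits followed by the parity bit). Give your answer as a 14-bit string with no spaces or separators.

10011110001110

XOR of the 13 data bits: 1⊕0⊕0⊕1⊕1⊕1⊕1⊕0⊕0⊕0⊕1⊕1⊕1 = 0
Parity bit = 0 (so all 14 bits XOR to 0).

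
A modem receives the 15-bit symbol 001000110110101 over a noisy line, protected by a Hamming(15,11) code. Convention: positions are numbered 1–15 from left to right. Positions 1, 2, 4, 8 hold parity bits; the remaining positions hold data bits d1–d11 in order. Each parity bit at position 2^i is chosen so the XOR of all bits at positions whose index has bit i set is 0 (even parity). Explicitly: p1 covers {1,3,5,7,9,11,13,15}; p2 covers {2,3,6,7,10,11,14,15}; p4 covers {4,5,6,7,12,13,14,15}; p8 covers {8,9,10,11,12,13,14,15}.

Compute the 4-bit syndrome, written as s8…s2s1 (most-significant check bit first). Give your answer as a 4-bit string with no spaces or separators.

1111

s1 (pos 1,3,5,7,9,11,13,15): 0⊕1⊕0⊕1⊕0⊕1⊕1⊕1 = 1
s2 (pos 2,3,6,7,10,11,14,15): 0⊕1⊕0⊕1⊕1⊕1⊕0⊕1 = 1
s4 (pos 4,5,6,7,12,13,14,15): 0⊕0⊕0⊕1⊕0⊕1⊕0⊕1 = 1
s8 (pos 8,9,10,11,12,13,14,15): 1⊕0⊕1⊕1⊕0⊕1⊕0⊕1 = 1
Syndrome s8…s1 = 1111 → error at position 15.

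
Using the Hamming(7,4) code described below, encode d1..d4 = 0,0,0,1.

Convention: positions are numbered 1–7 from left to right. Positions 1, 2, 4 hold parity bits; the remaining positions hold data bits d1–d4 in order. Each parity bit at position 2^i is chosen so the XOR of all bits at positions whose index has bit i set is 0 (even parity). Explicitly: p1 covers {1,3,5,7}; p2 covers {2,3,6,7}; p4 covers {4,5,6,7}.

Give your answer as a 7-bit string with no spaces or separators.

Place data at non-parity positions: p1 p2 0 p4 0 0 1
p1 (pos 1,3,5,7): XOR of data positions = 0⊕0⊕1 = 1
p2 (pos 2,3,6,7): XOR of data positions = 0⊕0⊕1 = 1
p4 (pos 4,5,6,7): XOR of data positions = 0⊕0⊕1 = 1
Codeword: 1101001

1101001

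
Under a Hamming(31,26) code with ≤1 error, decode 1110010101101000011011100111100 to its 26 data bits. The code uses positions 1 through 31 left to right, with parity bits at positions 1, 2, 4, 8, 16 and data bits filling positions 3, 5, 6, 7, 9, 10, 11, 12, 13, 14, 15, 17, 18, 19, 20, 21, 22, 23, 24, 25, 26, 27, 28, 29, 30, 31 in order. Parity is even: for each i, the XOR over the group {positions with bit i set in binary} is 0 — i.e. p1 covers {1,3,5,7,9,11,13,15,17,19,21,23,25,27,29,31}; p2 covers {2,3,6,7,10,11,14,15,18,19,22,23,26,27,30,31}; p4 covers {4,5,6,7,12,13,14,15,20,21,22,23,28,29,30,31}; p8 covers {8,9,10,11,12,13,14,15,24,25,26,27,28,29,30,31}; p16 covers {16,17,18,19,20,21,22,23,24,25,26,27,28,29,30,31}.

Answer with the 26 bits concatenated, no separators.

s1 (pos 1,3,5,7,9,11,13,15,17,19,21,23,25,27,29,31): 1⊕1⊕0⊕0⊕0⊕1⊕1⊕0⊕0⊕1⊕1⊕1⊕0⊕1⊕1⊕0 = 1
s2 (pos 2,3,6,7,10,11,14,15,18,19,22,23,26,27,30,31): 1⊕1⊕1⊕0⊕1⊕1⊕0⊕0⊕1⊕1⊕1⊕1⊕1⊕1⊕0⊕0 = 1
s4 (pos 4,5,6,7,12,13,14,15,20,21,22,23,28,29,30,31): 0⊕0⊕1⊕0⊕0⊕1⊕0⊕0⊕0⊕1⊕1⊕1⊕1⊕1⊕0⊕0 = 1
s8 (pos 8,9,10,11,12,13,14,15,24,25,26,27,28,29,30,31): 1⊕0⊕1⊕1⊕0⊕1⊕0⊕0⊕0⊕0⊕1⊕1⊕1⊕1⊕0⊕0 = 0
s16 (pos 16,17,18,19,20,21,22,23,24,25,26,27,28,29,30,31): 0⊕0⊕1⊕1⊕0⊕1⊕1⊕1⊕0⊕0⊕1⊕1⊕1⊕1⊕0⊕0 = 1
Syndrome s16…s1 = 10111 → error at position 23.
Flip position 23: 1110010101101000011011100111100 → 1110010101101000011011000111100
Read data bits from positions 3,5,6,7,9,10,11,12,13,14,15,17,18,19,20,21,22,23,24,25,26,27,28,29,30,31: 10100110100011011000111100

10100110100011011000111100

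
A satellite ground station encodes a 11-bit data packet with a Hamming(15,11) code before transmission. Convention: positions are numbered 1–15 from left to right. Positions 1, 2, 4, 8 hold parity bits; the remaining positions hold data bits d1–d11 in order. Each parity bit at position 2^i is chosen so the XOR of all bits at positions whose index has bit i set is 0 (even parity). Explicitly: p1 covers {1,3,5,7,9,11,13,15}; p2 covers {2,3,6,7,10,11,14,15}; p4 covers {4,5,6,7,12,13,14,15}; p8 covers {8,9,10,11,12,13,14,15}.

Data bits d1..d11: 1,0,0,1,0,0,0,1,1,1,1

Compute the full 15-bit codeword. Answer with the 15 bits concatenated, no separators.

Place data at non-parity positions: p1 p2 1 p4 0 0 1 p8 0 0 0 1 1 1 1
p1 (pos 1,3,5,7,9,11,13,15): XOR of data positions = 1⊕0⊕1⊕0⊕0⊕1⊕1 = 0
p2 (pos 2,3,6,7,10,11,14,15): XOR of data positions = 1⊕0⊕1⊕0⊕0⊕1⊕1 = 0
p4 (pos 4,5,6,7,12,13,14,15): XOR of data positions = 0⊕0⊕1⊕1⊕1⊕1⊕1 = 1
p8 (pos 8,9,10,11,12,13,14,15): XOR of data positions = 0⊕0⊕0⊕1⊕1⊕1⊕1 = 0
Codeword: 001100100001111

001100100001111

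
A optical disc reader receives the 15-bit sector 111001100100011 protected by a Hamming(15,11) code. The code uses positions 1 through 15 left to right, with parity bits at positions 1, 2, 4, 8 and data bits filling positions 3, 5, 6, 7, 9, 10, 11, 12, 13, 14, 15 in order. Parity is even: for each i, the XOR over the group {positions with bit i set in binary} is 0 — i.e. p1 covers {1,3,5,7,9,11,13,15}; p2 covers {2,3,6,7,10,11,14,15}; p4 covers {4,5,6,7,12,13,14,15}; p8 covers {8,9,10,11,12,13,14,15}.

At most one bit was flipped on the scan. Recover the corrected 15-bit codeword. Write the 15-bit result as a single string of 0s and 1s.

111001100000011

s1 (pos 1,3,5,7,9,11,13,15): 1⊕1⊕0⊕1⊕0⊕0⊕0⊕1 = 0
s2 (pos 2,3,6,7,10,11,14,15): 1⊕1⊕1⊕1⊕1⊕0⊕1⊕1 = 1
s4 (pos 4,5,6,7,12,13,14,15): 0⊕0⊕1⊕1⊕0⊕0⊕1⊕1 = 0
s8 (pos 8,9,10,11,12,13,14,15): 0⊕0⊕1⊕0⊕0⊕0⊕1⊕1 = 1
Syndrome s8…s1 = 1010 → error at position 10.
Flip position 10: 111001100100011 → 111001100000011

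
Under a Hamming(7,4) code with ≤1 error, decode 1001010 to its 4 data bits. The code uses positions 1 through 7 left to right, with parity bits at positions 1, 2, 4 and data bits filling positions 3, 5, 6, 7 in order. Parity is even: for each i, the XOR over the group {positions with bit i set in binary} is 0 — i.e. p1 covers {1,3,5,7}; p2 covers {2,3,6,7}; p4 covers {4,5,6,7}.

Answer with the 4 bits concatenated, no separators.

1010

s1 (pos 1,3,5,7): 1⊕0⊕0⊕0 = 1
s2 (pos 2,3,6,7): 0⊕0⊕1⊕0 = 1
s4 (pos 4,5,6,7): 1⊕0⊕1⊕0 = 0
Syndrome s4…s1 = 011 → error at position 3.
Flip position 3: 1001010 → 1011010
Read data bits from positions 3,5,6,7: 1010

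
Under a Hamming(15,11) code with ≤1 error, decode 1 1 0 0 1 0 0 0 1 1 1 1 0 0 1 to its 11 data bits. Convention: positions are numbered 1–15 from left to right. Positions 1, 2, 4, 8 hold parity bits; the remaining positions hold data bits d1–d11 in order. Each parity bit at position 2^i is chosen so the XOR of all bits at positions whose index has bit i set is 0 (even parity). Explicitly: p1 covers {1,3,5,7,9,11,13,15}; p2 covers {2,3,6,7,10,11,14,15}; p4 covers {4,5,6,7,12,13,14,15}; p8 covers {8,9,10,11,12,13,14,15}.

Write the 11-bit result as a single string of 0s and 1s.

s1 (pos 1,3,5,7,9,11,13,15): 1⊕0⊕1⊕0⊕1⊕1⊕0⊕1 = 1
s2 (pos 2,3,6,7,10,11,14,15): 1⊕0⊕0⊕0⊕1⊕1⊕0⊕1 = 0
s4 (pos 4,5,6,7,12,13,14,15): 0⊕1⊕0⊕0⊕1⊕0⊕0⊕1 = 1
s8 (pos 8,9,10,11,12,13,14,15): 0⊕1⊕1⊕1⊕1⊕0⊕0⊕1 = 1
Syndrome s8…s1 = 1101 → error at position 13.
Flip position 13: 110010001111001 → 110010001111101
Read data bits from positions 3,5,6,7,9,10,11,12,13,14,15: 01001111101

01001111101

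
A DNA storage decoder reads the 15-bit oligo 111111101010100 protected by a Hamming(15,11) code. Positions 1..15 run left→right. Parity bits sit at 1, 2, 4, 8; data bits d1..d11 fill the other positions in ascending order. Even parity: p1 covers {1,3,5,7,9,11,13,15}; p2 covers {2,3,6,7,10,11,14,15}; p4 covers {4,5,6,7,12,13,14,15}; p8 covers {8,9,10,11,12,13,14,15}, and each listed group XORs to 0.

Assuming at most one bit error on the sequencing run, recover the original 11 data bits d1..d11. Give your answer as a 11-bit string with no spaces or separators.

11111010101

s1 (pos 1,3,5,7,9,11,13,15): 1⊕1⊕1⊕1⊕1⊕1⊕1⊕0 = 1
s2 (pos 2,3,6,7,10,11,14,15): 1⊕1⊕1⊕1⊕0⊕1⊕0⊕0 = 1
s4 (pos 4,5,6,7,12,13,14,15): 1⊕1⊕1⊕1⊕0⊕1⊕0⊕0 = 1
s8 (pos 8,9,10,11,12,13,14,15): 0⊕1⊕0⊕1⊕0⊕1⊕0⊕0 = 1
Syndrome s8…s1 = 1111 → error at position 15.
Flip position 15: 111111101010100 → 111111101010101
Read data bits from positions 3,5,6,7,9,10,11,12,13,14,15: 11111010101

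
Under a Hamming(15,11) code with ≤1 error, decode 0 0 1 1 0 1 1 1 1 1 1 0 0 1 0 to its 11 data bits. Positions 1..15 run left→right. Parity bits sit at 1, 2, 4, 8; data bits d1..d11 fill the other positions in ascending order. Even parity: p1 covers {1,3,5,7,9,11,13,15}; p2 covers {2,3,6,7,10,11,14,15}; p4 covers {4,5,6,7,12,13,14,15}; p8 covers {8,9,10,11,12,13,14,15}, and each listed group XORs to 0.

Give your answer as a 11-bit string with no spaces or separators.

s1 (pos 1,3,5,7,9,11,13,15): 0⊕1⊕0⊕1⊕1⊕1⊕0⊕0 = 0
s2 (pos 2,3,6,7,10,11,14,15): 0⊕1⊕1⊕1⊕1⊕1⊕1⊕0 = 0
s4 (pos 4,5,6,7,12,13,14,15): 1⊕0⊕1⊕1⊕0⊕0⊕1⊕0 = 0
s8 (pos 8,9,10,11,12,13,14,15): 1⊕1⊕1⊕1⊕0⊕0⊕1⊕0 = 1
Syndrome s8…s1 = 1000 → error at position 8.
Flip position 8: 001101111110010 → 001101101110010
Read data bits from positions 3,5,6,7,9,10,11,12,13,14,15: 10111110010

10111110010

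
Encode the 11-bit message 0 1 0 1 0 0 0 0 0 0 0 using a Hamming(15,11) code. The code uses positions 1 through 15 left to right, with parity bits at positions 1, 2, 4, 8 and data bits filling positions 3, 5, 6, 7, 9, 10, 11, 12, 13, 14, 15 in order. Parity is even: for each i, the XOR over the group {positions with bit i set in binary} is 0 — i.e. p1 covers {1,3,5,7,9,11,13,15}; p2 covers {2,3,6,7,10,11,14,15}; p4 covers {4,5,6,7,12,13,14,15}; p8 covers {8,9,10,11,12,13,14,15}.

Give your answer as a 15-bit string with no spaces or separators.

Place data at non-parity positions: p1 p2 0 p4 1 0 1 p8 0 0 0 0 0 0 0
p1 (pos 1,3,5,7,9,11,13,15): XOR of data positions = 0⊕1⊕1⊕0⊕0⊕0⊕0 = 0
p2 (pos 2,3,6,7,10,11,14,15): XOR of data positions = 0⊕0⊕1⊕0⊕0⊕0⊕0 = 1
p4 (pos 4,5,6,7,12,13,14,15): XOR of data positions = 1⊕0⊕1⊕0⊕0⊕0⊕0 = 0
p8 (pos 8,9,10,11,12,13,14,15): XOR of data positions = 0⊕0⊕0⊕0⊕0⊕0⊕0 = 0
Codeword: 010010100000000

010010100000000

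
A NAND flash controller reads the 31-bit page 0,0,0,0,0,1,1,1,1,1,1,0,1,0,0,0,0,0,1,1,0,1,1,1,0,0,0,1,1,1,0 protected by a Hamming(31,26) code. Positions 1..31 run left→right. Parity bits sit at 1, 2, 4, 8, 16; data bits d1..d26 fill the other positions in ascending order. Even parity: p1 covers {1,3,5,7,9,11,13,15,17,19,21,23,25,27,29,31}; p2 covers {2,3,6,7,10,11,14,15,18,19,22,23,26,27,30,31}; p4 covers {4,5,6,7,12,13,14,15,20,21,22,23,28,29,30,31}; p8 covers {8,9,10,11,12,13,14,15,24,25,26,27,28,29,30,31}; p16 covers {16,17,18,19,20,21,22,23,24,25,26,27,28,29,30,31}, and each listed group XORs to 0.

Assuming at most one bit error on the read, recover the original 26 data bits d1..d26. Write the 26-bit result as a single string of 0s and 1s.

00111110000001101110001110

s1 (pos 1,3,5,7,9,11,13,15,17,19,21,23,25,27,29,31): 0⊕0⊕0⊕1⊕1⊕1⊕1⊕0⊕0⊕1⊕0⊕1⊕0⊕0⊕1⊕0 = 1
s2 (pos 2,3,6,7,10,11,14,15,18,19,22,23,26,27,30,31): 0⊕0⊕1⊕1⊕1⊕1⊕0⊕0⊕0⊕1⊕1⊕1⊕0⊕0⊕1⊕0 = 0
s4 (pos 4,5,6,7,12,13,14,15,20,21,22,23,28,29,30,31): 0⊕0⊕1⊕1⊕0⊕1⊕0⊕0⊕1⊕0⊕1⊕1⊕1⊕1⊕1⊕0 = 1
s8 (pos 8,9,10,11,12,13,14,15,24,25,26,27,28,29,30,31): 1⊕1⊕1⊕1⊕0⊕1⊕0⊕0⊕1⊕0⊕0⊕0⊕1⊕1⊕1⊕0 = 1
s16 (pos 16,17,18,19,20,21,22,23,24,25,26,27,28,29,30,31): 0⊕0⊕0⊕1⊕1⊕0⊕1⊕1⊕1⊕0⊕0⊕0⊕1⊕1⊕1⊕0 = 0
Syndrome s16…s1 = 01101 → error at position 13.
Flip position 13: 0000011111101000001101110001110 → 0000011111100000001101110001110
Read data bits from positions 3,5,6,7,9,10,11,12,13,14,15,17,18,19,20,21,22,23,24,25,26,27,28,29,30,31: 00111110000001101110001110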